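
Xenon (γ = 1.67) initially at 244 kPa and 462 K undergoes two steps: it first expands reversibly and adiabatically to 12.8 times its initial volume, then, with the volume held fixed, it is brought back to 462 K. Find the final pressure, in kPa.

P₃ ≈ 19.1 kPa

Adiabatic step (PV^γ = const): P₂ = 244×(1/12.8)^(1.67) = 3.454 kPa; T₂ = 462×(1/12.8)^(0.67) = 83.72 K.
Isochoric: P₃ = P₂(T₃/T₂) = 3.454 × (462/83.72) = 19.06 kPa.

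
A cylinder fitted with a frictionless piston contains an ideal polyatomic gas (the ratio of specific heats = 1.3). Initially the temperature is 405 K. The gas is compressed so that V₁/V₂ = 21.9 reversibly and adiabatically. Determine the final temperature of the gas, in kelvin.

T₂ ≈ 1020 K

For a reversible adiabat TV^(γ−1) is constant, so T₂ = T₁ (V₁/V₂)^(γ−1).
T₂ = 405 × 21.9^(0.3) = 1022 K.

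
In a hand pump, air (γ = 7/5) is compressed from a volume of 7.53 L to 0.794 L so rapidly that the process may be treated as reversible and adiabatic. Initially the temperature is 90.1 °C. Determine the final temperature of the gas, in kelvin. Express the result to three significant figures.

T₂ ≈ 893 K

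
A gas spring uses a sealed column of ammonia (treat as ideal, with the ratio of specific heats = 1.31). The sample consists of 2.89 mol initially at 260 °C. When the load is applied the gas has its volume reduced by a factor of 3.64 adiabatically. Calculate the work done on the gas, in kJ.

W ≈ 20.4 kJ

For a reversible adiabat TV^(γ−1) is constant, so T₂ = T₁ (V₁/V₂)^(γ−1).
T₁ = 260 °C = 533.1 K.
T₂ = 533.1 × 3.64^(0.31) = 795.8 K.
Q = 0, so ΔU = W_on_gas = nCᵥΔT with Cᵥ = R/(γ−1) = 26.82 J/(mol·K).
ΔU = 2.89 × 26.82 × (795.8 − 533.1) = 20360 J.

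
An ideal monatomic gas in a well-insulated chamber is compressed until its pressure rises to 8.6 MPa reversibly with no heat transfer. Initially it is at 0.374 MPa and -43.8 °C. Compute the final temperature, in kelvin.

T₂ ≈ 804 K

Along an adiabat T P^((1−γ)/γ) is constant, so T₂ = T₁ (P₂/P₁)^((γ−1)/γ).
For a monatomic ideal gas γ = 5/3, so (γ−1)/γ = 2/5.
T₁ = -43.8 °C = 229.3 K.
T₂ = 229.3 × (8.6/0.374)^(2/5) = 803.8 K.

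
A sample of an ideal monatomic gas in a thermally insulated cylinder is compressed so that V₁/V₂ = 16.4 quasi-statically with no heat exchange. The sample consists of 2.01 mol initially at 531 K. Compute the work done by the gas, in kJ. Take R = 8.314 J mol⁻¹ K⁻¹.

Adiabatic: T₁V₁^(γ−1) = T₂V₂^(γ−1) ⇒ T₂ = T₁ (V₁/V₂)^(γ−1).
γ = 5/3 for a monatomic ideal gas, so γ−1 = 2/3.
T₂ = 531 × 16.4^(2/3) = 3428 K.
Q = 0, so ΔU = W_on_gas = nCᵥΔT with Cᵥ = R/(γ−1) = 12.47 J/(mol·K).
ΔU = 2.01 × 12.47 × (3428 − 531) = 72610 J.
Work done by the gas = −ΔU = -72610 J.

W ≈ -72.6 kJ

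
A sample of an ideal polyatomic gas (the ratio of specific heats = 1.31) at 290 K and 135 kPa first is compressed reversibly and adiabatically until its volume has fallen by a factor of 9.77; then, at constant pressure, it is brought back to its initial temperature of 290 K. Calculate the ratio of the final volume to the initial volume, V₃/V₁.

V₃/V₁ ≈ 0.0505

Adiabatic step: V₂/V₁ = 0.1024; T₂ = T₁·9.77^(0.31) = 587.8 K.
Isobaric step: V₃/V₂ = T₃/T₂ = 290/587.8.
V₃/V₁ = (V₂/V₁)(V₃/V₂) = 0.1024 × (290/587.8) = 0.05049.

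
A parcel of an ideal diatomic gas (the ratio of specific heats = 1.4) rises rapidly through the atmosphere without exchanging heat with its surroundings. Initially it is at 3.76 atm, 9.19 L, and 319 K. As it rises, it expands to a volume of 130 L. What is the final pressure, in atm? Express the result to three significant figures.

Since PV^γ is constant along a reversible adiabat, P₂ = P₁ (V₁/V₂)^γ.
P₂ = 3.76 × (9.19/130)^(1.4) = 0.09211 atm.

P₂ ≈ 0.0921 atm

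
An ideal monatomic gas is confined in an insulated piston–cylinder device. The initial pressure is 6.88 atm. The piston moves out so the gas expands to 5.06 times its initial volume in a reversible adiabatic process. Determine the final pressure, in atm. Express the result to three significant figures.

Since PV^γ is constant along a reversible adiabat, P₂ = P₁ (V₁/V₂)^γ.
For a monatomic ideal gas γ = 5/3.
P₂ = 6.88 × (1/5.06)^(5/3) = 0.4613 atm.

P₂ ≈ 0.461 atm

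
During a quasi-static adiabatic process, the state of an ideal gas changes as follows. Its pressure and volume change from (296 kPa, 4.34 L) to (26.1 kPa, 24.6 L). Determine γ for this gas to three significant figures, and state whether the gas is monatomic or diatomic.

PV^γ = const ⇒ γ = ln(P₂/P₁) / ln(V₁/V₂).
γ = ln(26.1/296) / ln(4.34/24.6) = 1.4.
γ ≈ 1.40 is close to 7/5, so the gas is diatomic.

γ ≈ 1.40; diatomic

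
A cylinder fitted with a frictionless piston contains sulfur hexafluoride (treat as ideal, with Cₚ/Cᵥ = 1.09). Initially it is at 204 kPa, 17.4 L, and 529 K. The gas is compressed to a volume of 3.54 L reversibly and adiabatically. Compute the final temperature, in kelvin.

T₂ ≈ 611 K

Adiabatic: T₁V₁^(γ−1) = T₂V₂^(γ−1) ⇒ T₂ = T₁ (V₁/V₂)^(γ−1).
T₂ = 529 × (17.4/3.54)^(0.09) = 610.5 K.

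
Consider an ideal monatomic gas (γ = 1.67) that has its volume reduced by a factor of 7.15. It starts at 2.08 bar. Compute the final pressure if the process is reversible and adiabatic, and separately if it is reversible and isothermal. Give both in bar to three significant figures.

Isothermal: P₂ = P₁(V₁/V₂) = 2.08×7.15 = 14.87 bar.
Adiabatic: P₂ = P₁(V₁/V₂)^γ = 2.08×7.15^(1.67) = 55.56 bar.

adiabatic: 55.6 bar; isothermal: 14.9 bar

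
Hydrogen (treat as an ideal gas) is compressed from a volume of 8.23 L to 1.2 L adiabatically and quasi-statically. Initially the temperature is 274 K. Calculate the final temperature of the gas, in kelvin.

T₂ ≈ 592 K

For a reversible adiabat TV^(γ−1) is constant, so T₂ = T₁ (V₁/V₂)^(γ−1).
For a diatomic ideal gas γ = 7/5, so γ−1 = 2/5.
T₂ = 274 × (8.23/1.2)^(2/5) = 591.9 K.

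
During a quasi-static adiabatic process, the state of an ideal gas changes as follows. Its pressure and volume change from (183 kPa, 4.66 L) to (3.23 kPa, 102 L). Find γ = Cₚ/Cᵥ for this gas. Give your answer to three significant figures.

PV^γ = const ⇒ γ = ln(P₂/P₁) / ln(V₁/V₂).
γ = ln(3.23/183) / ln(4.66/102) = 1.308.

γ ≈ 1.31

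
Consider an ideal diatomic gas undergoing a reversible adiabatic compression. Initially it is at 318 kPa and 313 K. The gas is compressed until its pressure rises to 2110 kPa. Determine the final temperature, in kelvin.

Adiabatic: T₂/T₁ = (P₂/P₁)^((γ−1)/γ).
For a diatomic ideal gas γ = 7/5, so (γ−1)/γ = 2/7.
T₂ = 313 × (2110/318)^(2/7) = 537.5 K.

T₂ ≈ 537 K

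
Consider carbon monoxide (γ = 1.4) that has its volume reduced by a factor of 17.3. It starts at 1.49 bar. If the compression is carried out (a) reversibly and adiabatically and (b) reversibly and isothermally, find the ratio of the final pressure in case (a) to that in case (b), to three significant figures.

P_adiabatic / P_isothermal ≈ 3.13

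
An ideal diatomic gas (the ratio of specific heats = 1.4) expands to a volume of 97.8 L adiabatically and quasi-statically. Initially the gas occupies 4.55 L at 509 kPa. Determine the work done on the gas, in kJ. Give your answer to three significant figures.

P₂ = P₁(V₁/V₂)^γ = 509×(4.55/97.8)^(1.4) = 6.942 kPa.
For a reversible adiabat, W_by_gas = (P₁V₁ − P₂V₂)/(γ−1).
W_by = (509000×0.00455 − 6942×0.0978) / (0.4) = 4093 J.
W_on_gas = −W_by = -4093 J.

W ≈ -4.09 kJ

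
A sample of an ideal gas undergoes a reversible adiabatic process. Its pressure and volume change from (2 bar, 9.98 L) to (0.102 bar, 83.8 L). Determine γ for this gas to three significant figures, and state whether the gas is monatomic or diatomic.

PV^γ = const ⇒ γ = ln(P₂/P₁) / ln(V₁/V₂).
γ = ln(0.102/2) / ln(9.98/83.8) = 1.399.
γ ≈ 1.40 is close to 7/5, so the gas is diatomic.

γ ≈ 1.40; diatomic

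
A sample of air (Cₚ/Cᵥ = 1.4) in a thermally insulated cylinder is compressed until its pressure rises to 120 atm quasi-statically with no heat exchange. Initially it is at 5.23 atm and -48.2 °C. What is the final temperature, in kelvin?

Along an adiabat T P^((1−γ)/γ) is constant, so T₂ = T₁ (P₂/P₁)^((γ−1)/γ).
T₁ = -48.2 °C = 224.9 K.
T₂ = 224.9 × (120/5.23)^(0.286) = 550.6 K.

T₂ ≈ 551 K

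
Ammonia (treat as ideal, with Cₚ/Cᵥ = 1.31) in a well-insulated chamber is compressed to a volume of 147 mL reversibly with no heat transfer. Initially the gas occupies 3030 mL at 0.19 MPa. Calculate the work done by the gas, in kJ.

W ≈ -2.89 kJ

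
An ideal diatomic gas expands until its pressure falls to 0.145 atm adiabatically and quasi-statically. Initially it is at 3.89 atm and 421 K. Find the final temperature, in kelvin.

T₂ ≈ 164 K

Adiabatic: T₂/T₁ = (P₂/P₁)^((γ−1)/γ).
For a diatomic ideal gas γ = 7/5, so (γ−1)/γ = 2/7.
T₂ = 421 × (0.145/3.89)^(2/7) = 164.5 K.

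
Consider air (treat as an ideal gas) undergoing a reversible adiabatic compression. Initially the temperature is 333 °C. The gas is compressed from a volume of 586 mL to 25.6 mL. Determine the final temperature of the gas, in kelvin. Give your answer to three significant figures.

T₂ ≈ 2120 K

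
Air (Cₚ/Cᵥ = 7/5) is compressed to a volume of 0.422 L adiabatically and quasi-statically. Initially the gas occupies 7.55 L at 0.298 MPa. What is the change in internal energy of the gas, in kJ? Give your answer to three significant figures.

P₂ = P₁(V₁/V₂)^γ = 0.298×(7.55/0.422)^(7/5) = 16.9 MPa.
For a reversible adiabat, W_by_gas = (P₁V₁ − P₂V₂)/(γ−1).
W_by = (298000×0.00755 − 1.69×10^7×0.000422) / (2/5) = -12210 J.
Q = 0 ⇒ ΔU = −W_by = 12210 J.

ΔU ≈ 12.2 kJ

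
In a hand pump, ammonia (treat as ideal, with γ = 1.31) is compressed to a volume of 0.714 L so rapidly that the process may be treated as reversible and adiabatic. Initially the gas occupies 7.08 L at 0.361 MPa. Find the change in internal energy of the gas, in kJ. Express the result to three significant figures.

ΔU ≈ 8.54 kJ

P₂ = P₁(V₁/V₂)^γ = 0.361×(7.08/0.714)^(1.31) = 7.29 MPa.
For a reversible adiabat, W_by_gas = (P₁V₁ − P₂V₂)/(γ−1).
W_by = (361000×0.00708 − 7.29×10^6×0.000714) / (0.31) = -8545 J.
Q = 0 ⇒ ΔU = −W_by = 8545 J.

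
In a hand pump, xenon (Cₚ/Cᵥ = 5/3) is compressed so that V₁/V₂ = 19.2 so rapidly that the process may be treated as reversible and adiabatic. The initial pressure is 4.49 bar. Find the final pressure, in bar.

P₂ ≈ 618 bar

Adiabatic: P₁V₁^γ = P₂V₂^γ ⇒ P₂ = P₁ (V₁/V₂)^γ.
P₂ = 4.49 × 19.2^(5/3) = 618.1 bar.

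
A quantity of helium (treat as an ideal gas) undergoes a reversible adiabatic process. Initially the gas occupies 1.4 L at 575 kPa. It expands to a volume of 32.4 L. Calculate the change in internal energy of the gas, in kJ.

ΔU ≈ -1.06 kJ

γ = 5/3 for a monatomic ideal gas.
P₂ = P₁(V₁/V₂)^γ = 575×(1.4/32.4)^(5/3) = 3.059 kPa.
For a reversible adiabat, W_by_gas = (P₁V₁ − P₂V₂)/(γ−1).
W_by = (575000×0.0014 − 3059×0.0324) / (2/3) = 1059 J.
Q = 0 ⇒ ΔU = −W_by = -1059 J.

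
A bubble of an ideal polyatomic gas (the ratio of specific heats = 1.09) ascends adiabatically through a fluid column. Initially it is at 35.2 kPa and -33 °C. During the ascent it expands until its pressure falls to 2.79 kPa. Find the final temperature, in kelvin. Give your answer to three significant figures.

T₂ ≈ 195 K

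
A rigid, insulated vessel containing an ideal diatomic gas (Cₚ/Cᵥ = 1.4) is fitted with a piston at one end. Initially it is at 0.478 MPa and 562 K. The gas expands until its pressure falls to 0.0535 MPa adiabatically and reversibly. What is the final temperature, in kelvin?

Adiabatic: T₂/T₁ = (P₂/P₁)^((γ−1)/γ).
T₂ = 562 × (0.0535/0.478)^(0.286) = 300.6 K.

T₂ ≈ 301 K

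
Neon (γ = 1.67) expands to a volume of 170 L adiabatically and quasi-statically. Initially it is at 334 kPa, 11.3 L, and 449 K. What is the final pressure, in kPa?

P₂ ≈ 3.61 kPa

Since PV^γ is constant along a reversible adiabat, P₂ = P₁ (V₁/V₂)^γ.
P₂ = 334 × (11.3/170)^(1.67) = 3.61 kPa.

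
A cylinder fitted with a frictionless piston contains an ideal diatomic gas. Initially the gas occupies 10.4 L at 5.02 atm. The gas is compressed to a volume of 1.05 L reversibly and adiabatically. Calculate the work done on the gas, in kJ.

γ = 7/5 for a diatomic ideal gas.
P₂ = P₁(V₁/V₂)^γ = 5.02×(10.4/1.05)^(7/5) = 124.4 atm.
For a reversible adiabat, W_by_gas = (P₁V₁ − P₂V₂)/(γ−1).
W_by = (508700×0.0104 − 1.261×10^7×0.00105) / (2/5) = -19870 J.
W_on_gas = −W_by = 19870 J.

W ≈ 19.9 kJ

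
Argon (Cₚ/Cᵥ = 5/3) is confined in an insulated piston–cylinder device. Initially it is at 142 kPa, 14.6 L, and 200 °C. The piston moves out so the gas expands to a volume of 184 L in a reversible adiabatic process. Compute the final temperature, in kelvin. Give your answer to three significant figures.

T₂ ≈ 87.4 K

Adiabatic: T₁V₁^(γ−1) = T₂V₂^(γ−1) ⇒ T₂ = T₁ (V₁/V₂)^(γ−1).
T₁ = 200 °C = 473.1 K.
T₂ = 473.1 × (14.6/184)^(2/3) = 87.37 K.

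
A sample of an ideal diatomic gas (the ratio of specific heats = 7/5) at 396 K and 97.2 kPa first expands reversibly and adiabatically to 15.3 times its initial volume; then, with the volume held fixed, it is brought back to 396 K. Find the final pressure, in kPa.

P₃ ≈ 6.35 kPa

Adiabatic step (PV^γ = const): P₂ = 97.2×(1/15.3)^(7/5) = 2.134 kPa; T₂ = 396×(1/15.3)^(2/5) = 133 K.
Isochoric: P₃ = P₂(T₃/T₂) = 2.134 × (396/133) = 6.353 kPa.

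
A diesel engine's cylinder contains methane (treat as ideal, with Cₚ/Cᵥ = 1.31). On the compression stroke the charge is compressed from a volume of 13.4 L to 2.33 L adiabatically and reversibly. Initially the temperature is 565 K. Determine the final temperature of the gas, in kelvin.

For a reversible adiabat TV^(γ−1) is constant, so T₂ = T₁ (V₁/V₂)^(γ−1).
T₂ = 565 × (13.4/2.33)^(0.31) = 971.8 K.

T₂ ≈ 972 K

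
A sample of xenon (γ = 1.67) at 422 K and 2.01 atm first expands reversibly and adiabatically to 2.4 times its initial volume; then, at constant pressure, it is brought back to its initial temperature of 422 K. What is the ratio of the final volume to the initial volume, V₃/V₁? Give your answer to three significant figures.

Adiabatic step: V₂/V₁ = 2.4; T₂ = T₁·(1/2.4)^(0.67) = 234.7 K.
Isobaric step: V₃/V₂ = T₃/T₂ = 422/234.7.
V₃/V₁ = (V₂/V₁)(V₃/V₂) = 2.4 × (422/234.7) = 4.315.

V₃/V₁ ≈ 4.31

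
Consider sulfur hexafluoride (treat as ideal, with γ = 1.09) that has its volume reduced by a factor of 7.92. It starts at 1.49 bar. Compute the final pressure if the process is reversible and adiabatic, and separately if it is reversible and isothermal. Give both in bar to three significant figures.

Isothermal: P₂ = P₁(V₁/V₂) = 1.49×7.92 = 11.8 bar.
Adiabatic: P₂ = P₁(V₁/V₂)^γ = 1.49×7.92^(1.09) = 14.22 bar.

adiabatic: 14.2 bar; isothermal: 11.8 bar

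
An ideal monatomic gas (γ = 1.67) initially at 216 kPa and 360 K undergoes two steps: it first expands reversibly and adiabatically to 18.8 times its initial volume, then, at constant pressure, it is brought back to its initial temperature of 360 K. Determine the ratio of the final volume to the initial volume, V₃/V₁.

V₃/V₁ ≈ 134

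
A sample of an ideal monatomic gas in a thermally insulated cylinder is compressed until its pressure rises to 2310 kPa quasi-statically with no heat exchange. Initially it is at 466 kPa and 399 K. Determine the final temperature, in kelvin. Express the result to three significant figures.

T₂ ≈ 757 K

Adiabatic: T₂/T₁ = (P₂/P₁)^((γ−1)/γ).
For a monatomic ideal gas γ = 5/3, so (γ−1)/γ = 2/5.
T₂ = 399 × (2310/466)^(2/5) = 756.9 K.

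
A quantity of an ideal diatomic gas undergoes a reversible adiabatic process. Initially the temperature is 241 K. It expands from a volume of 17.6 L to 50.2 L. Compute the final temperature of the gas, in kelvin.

T₂ ≈ 158 K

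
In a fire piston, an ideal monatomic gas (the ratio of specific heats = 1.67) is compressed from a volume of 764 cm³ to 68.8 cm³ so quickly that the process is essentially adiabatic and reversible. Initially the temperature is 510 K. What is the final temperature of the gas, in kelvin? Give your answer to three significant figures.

For a reversible adiabat TV^(γ−1) is constant, so T₂ = T₁ (V₁/V₂)^(γ−1).
T₂ = 510 × (764/68.8)^(0.67) = 2559 K.

T₂ ≈ 2560 K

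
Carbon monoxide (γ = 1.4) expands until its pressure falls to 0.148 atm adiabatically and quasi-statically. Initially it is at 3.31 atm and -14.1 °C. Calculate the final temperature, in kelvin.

T₂ ≈ 107 K

Adiabatic: T₂/T₁ = (P₂/P₁)^((γ−1)/γ).
T₁ = -14.1 °C = 259 K.
T₂ = 259 × (0.148/3.31)^(0.286) = 106.6 K.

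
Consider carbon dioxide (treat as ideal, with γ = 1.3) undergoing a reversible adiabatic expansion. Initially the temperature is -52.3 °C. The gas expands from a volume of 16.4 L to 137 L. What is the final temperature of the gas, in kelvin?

T₂ ≈ 117 K

Adiabatic: T₁V₁^(γ−1) = T₂V₂^(γ−1) ⇒ T₂ = T₁ (V₁/V₂)^(γ−1).
T₁ = -52.3 °C = 220.8 K.
T₂ = 220.8 × (16.4/137)^(0.3) = 116.8 K.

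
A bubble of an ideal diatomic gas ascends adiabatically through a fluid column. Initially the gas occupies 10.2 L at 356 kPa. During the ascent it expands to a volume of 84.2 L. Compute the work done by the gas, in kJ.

γ = 7/5 for a diatomic ideal gas.
P₂ = P₁(V₁/V₂)^γ = 356×(10.2/84.2)^(7/5) = 18.54 kPa.
For a reversible adiabat, W_by_gas = (P₁V₁ − P₂V₂)/(γ−1).
W_by = (356000×0.0102 − 18540×0.0842) / (2/5) = 5176 J.

W ≈ 5.18 kJ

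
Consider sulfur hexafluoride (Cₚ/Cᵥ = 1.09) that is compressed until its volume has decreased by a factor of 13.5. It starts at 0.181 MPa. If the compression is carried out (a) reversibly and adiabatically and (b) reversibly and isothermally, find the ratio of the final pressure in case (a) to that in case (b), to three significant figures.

Isothermal: P_b = P₁(V₁/V₂) = 0.181×13.5.
Adiabatic: P_a = P₁(V₁/V₂)^γ = 0.181×13.5^(1.09).
P_a/P_b = (V₁/V₂)^(γ−1) = 13.5^(0.09) = 1.264.

P_adiabatic / P_isothermal ≈ 1.26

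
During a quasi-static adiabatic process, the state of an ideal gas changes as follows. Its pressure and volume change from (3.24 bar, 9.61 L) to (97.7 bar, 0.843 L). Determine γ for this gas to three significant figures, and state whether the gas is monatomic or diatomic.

PV^γ = const ⇒ γ = ln(P₂/P₁) / ln(V₁/V₂).
γ = ln(97.7/3.24) / ln(9.61/0.843) = 1.4.
γ ≈ 1.40 is close to 7/5, so the gas is diatomic.

γ ≈ 1.40; diatomic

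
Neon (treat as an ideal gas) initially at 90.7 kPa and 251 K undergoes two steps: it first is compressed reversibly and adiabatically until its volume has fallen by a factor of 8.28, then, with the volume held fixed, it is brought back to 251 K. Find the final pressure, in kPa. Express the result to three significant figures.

P₃ ≈ 751 kPa

For a monatomic ideal gas γ = 5/3.
Adiabatic step (PV^γ = const): P₂ = 90.7×8.28^(5/3) = 3074 kPa; T₂ = 251×8.28^(2/3) = 1027 K.
Isochoric: P₃ = P₂(T₃/T₂) = 3074 × (251/1027) = 751 kPa.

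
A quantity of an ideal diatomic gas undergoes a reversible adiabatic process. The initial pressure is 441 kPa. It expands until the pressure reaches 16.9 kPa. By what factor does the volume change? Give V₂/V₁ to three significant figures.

From PV^γ = const, V₂/V₁ = (P₁/P₂)^(1/γ).
For a diatomic ideal gas γ = 7/5.
V₂/V₁ = (441/16.9)^(5/7) = 10.28.

V₂/V₁ ≈ 10.3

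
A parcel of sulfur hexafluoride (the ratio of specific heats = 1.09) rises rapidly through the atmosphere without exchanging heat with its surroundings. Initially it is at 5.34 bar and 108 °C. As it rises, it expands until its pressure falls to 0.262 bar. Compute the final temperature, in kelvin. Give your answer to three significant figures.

T₂ ≈ 297 K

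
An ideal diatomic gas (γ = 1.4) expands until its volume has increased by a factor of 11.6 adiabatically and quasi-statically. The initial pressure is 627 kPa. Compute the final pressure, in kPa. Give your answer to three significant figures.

P₂ ≈ 20.3 kPa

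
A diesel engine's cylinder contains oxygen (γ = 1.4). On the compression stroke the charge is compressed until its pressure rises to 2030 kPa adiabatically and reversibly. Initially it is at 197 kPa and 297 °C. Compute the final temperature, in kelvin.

T₂ ≈ 1110 K

Adiabatic: T₂/T₁ = (P₂/P₁)^((γ−1)/γ).
T₁ = 297 °C = 570.1 K.
T₂ = 570.1 × (2030/197)^(0.286) = 1110 K.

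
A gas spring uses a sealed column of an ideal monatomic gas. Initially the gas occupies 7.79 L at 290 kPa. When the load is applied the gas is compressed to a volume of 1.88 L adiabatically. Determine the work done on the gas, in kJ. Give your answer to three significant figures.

W ≈ 5.35 kJ

γ = 5/3 for a monatomic ideal gas.
P₂ = P₁(V₁/V₂)^γ = 290×(7.79/1.88)^(5/3) = 3100 kPa.
For a reversible adiabat, W_by_gas = (P₁V₁ − P₂V₂)/(γ−1).
W_by = (290000×0.00779 − 3.1×10^6×0.00188) / (2/3) = -5353 J.
W_on_gas = −W_by = 5353 J.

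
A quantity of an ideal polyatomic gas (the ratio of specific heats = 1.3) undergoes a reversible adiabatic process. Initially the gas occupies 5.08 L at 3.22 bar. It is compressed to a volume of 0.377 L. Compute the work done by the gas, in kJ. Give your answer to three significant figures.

W ≈ -6.44 kJ

P₂ = P₁(V₁/V₂)^γ = 3.22×(5.08/0.377)^(1.3) = 94.67 bar.
For a reversible adiabat, W_by_gas = (P₁V₁ − P₂V₂)/(γ−1).
W_by = (322000×0.00508 − 9.467×10^6×0.000377) / (0.3) = -6445 J.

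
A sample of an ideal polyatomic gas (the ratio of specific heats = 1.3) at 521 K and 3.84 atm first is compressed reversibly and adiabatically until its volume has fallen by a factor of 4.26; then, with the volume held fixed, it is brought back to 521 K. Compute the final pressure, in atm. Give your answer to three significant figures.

P₃ ≈ 16.4 atm

Adiabatic step (PV^γ = const): P₂ = 3.84×4.26^(1.3) = 25.27 atm; T₂ = 521×4.26^(0.3) = 804.7 K.
Isochoric: P₃ = P₂(T₃/T₂) = 25.27 × (521/804.7) = 16.36 atm.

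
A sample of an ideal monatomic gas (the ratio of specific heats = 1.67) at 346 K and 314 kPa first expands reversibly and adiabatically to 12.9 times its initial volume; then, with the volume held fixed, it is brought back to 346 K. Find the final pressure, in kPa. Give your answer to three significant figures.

P₃ ≈ 24.3 kPa

Adiabatic step (PV^γ = const): P₂ = 314×(1/12.9)^(1.67) = 4.388 kPa; T₂ = 346×(1/12.9)^(0.67) = 62.37 K.
Isochoric: P₃ = P₂(T₃/T₂) = 4.388 × (346/62.37) = 24.34 kPa.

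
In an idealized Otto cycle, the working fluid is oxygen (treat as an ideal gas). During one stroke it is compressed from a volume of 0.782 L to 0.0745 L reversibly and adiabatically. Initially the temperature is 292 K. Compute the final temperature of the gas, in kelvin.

For a reversible adiabat TV^(γ−1) is constant, so T₂ = T₁ (V₁/V₂)^(γ−1).
For a diatomic ideal gas γ = 7/5, so γ−1 = 2/5.
T₂ = 292 × (0.782/0.0745)^(2/5) = 747.8 K.

T₂ ≈ 748 K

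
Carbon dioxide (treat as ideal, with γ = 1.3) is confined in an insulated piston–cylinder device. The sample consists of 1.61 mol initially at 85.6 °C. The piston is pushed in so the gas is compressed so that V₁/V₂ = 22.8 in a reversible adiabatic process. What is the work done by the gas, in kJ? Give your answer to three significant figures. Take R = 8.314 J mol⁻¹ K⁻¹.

For a reversible adiabat TV^(γ−1) is constant, so T₂ = T₁ (V₁/V₂)^(γ−1).
T₁ = 85.6 °C = 358.8 K.
T₂ = 358.8 × 22.8^(0.3) = 916.6 K.
Q = 0, so ΔU = W_on_gas = nCᵥΔT with Cᵥ = R/(γ−1) = 27.71 J/(mol·K).
ΔU = 1.61 × 27.71 × (916.6 − 358.8) = 24890 J.
Work done by the gas = −ΔU = -24890 J.

W ≈ -24.9 kJ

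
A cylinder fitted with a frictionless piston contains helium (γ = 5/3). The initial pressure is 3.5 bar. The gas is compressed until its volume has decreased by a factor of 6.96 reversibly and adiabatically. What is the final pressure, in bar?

P₂ ≈ 88.8 bar

Adiabatic: P₁V₁^γ = P₂V₂^γ ⇒ P₂ = P₁ (V₁/V₂)^γ.
P₂ = 3.5 × 6.96^(5/3) = 88.8 bar.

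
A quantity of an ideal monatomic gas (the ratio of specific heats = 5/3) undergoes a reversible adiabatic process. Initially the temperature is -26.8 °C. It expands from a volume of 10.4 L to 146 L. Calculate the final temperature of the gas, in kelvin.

T₂ ≈ 42.3 K

For a reversible adiabat TV^(γ−1) is constant, so T₂ = T₁ (V₁/V₂)^(γ−1).
T₁ = -26.8 °C = 246.3 K.
T₂ = 246.3 × (10.4/146)^(2/3) = 42.33 K.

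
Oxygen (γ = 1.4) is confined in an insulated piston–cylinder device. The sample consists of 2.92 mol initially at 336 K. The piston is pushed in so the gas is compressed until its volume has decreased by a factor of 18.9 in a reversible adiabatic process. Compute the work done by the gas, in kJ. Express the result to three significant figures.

W ≈ -45.7 kJ

For a reversible adiabat TV^(γ−1) is constant, so T₂ = T₁ (V₁/V₂)^(γ−1).
T₂ = 336 × 18.9^(0.4) = 1089 K.
Q = 0, so ΔU = W_on_gas = nCᵥΔT with Cᵥ = R/(γ−1) = 20.79 J/(mol·K).
ΔU = 2.92 × 20.79 × (1089 − 336) = 45690 J.
Work done by the gas = −ΔU = -45690 J.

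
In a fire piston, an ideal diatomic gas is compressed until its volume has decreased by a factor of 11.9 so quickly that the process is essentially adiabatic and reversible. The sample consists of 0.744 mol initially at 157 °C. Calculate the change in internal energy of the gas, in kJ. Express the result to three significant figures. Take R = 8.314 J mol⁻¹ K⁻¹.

ΔU ≈ 11.3 kJ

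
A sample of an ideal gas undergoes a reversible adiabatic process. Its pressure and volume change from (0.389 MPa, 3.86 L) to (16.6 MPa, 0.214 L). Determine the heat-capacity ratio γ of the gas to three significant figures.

γ ≈ 1.30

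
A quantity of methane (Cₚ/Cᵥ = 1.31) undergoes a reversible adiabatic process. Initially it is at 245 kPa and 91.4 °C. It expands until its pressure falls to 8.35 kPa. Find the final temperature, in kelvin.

T₂ ≈ 164 K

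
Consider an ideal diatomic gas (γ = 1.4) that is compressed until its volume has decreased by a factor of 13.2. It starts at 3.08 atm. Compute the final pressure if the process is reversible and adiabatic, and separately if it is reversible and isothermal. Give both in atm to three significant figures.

adiabatic: 114 atm; isothermal: 40.7 atm

Isothermal: P₂ = P₁(V₁/V₂) = 3.08×13.2 = 40.66 atm.
Adiabatic: P₂ = P₁(V₁/V₂)^γ = 3.08×13.2^(1.4) = 114.1 atm.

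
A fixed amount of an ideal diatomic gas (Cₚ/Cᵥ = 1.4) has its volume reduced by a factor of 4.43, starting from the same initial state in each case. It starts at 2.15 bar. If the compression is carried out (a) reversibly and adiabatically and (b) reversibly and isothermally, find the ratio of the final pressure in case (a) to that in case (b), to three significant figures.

Isothermal: P_b = P₁(V₁/V₂) = 2.15×4.43.
Adiabatic: P_a = P₁(V₁/V₂)^γ = 2.15×4.43^(1.4).
P_a/P_b = (V₁/V₂)^(γ−1) = 4.43^(0.4) = 1.814.

P_adiabatic / P_isothermal ≈ 1.81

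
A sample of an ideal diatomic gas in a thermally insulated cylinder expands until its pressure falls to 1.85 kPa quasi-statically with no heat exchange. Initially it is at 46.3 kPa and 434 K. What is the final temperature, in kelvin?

T₂ ≈ 173 K

Along an adiabat T P^((1−γ)/γ) is constant, so T₂ = T₁ (P₂/P₁)^((γ−1)/γ).
For a diatomic ideal gas γ = 7/5, so (γ−1)/γ = 2/7.
T₂ = 434 × (1.85/46.3)^(2/7) = 173 K.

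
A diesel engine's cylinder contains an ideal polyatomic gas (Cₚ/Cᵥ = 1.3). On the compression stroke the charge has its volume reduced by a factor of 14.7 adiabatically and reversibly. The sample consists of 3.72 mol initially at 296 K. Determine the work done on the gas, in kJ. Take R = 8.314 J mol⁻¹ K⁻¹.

Adiabatic: T₁V₁^(γ−1) = T₂V₂^(γ−1) ⇒ T₂ = T₁ (V₁/V₂)^(γ−1).
T₂ = 296 × 14.7^(0.3) = 663 K.
Q = 0, so ΔU = W_on_gas = nCᵥΔT with Cᵥ = R/(γ−1) = 27.71 J/(mol·K).
ΔU = 3.72 × 27.71 × (663 − 296) = 37830 J.

W ≈ 37.8 kJ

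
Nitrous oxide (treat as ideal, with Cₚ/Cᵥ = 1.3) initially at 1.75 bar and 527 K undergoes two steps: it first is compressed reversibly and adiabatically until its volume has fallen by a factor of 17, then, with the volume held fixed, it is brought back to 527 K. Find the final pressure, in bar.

Adiabatic step (PV^γ = const): P₂ = 1.75×17^(1.3) = 69.6 bar; T₂ = 527×17^(0.3) = 1233 K.
Isochoric: P₃ = P₂(T₃/T₂) = 69.6 × (527/1233) = 29.75 bar.

P₃ ≈ 29.8 bar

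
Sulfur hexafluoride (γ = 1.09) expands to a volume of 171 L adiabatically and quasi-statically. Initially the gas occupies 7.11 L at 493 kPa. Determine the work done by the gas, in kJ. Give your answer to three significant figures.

W ≈ 9.69 kJ

P₂ = P₁(V₁/V₂)^γ = 493×(7.11/171)^(1.09) = 15.4 kPa.
For a reversible adiabat, W_by_gas = (P₁V₁ − P₂V₂)/(γ−1).
W_by = (493000×0.00711 − 15400×0.171) / (0.09) = 9694 J.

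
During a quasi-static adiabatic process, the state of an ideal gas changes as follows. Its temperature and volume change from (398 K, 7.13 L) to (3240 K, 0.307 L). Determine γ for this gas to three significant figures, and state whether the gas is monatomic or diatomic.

TV^(γ−1) = const ⇒ γ − 1 = ln(T₂/T₁) / ln(V₁/V₂).
γ = 1 + ln(3240/398) / ln(7.13/0.307) = 1.667.
γ ≈ 1.67 is close to 5/3, so the gas is monatomic.

γ ≈ 1.67; monatomic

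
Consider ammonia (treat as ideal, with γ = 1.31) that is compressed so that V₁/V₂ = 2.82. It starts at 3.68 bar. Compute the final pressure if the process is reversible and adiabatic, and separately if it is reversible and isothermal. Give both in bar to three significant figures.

adiabatic: 14.3 bar; isothermal: 10.4 bar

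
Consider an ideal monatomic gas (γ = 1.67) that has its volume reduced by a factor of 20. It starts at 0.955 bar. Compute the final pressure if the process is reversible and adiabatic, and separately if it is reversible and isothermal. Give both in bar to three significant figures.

adiabatic: 142 bar; isothermal: 19.1 bar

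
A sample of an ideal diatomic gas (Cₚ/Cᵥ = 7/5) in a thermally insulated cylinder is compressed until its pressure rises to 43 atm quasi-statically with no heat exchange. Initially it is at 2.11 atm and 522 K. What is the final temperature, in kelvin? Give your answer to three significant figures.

T₂ ≈ 1240 K

Adiabatic: T₂/T₁ = (P₂/P₁)^((γ−1)/γ).
T₂ = 522 × (43/2.11)^(2/7) = 1235 K.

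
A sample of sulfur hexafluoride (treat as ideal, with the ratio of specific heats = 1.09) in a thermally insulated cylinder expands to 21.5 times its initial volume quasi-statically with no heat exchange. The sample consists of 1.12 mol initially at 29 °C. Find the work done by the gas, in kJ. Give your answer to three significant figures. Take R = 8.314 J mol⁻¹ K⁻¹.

For a reversible adiabat TV^(γ−1) is constant, so T₂ = T₁ (V₁/V₂)^(γ−1).
T₁ = 29 °C = 302.1 K.
T₂ = 302.1 × (1/21.5)^(0.09) = 229.2 K.
Q = 0, so ΔU = W_on_gas = nCᵥΔT with Cᵥ = R/(γ−1) = 92.38 J/(mol·K).
ΔU = 1.12 × 92.38 × (229.2 − 302.1) = -7543 J.
Work done by the gas = −ΔU = 7543 J.

W ≈ 7.54 kJ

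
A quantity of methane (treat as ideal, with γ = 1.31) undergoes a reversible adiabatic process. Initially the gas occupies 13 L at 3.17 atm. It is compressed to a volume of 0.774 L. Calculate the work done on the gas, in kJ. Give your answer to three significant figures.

P₂ = P₁(V₁/V₂)^γ = 3.17×(13/0.774)^(1.31) = 127.7 atm.
For a reversible adiabat, W_by_gas = (P₁V₁ − P₂V₂)/(γ−1).
W_by = (321200×0.013 − 1.294×10^7×0.000774) / (0.31) = -18830 J.
W_on_gas = −W_by = 18830 J.

W ≈ 18.8 kJ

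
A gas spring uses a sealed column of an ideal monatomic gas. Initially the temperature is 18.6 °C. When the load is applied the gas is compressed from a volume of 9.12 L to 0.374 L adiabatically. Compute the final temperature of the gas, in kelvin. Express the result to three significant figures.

T₂ ≈ 2450 K

For a reversible adiabat TV^(γ−1) is constant, so T₂ = T₁ (V₁/V₂)^(γ−1).
For a monatomic ideal gas γ = 5/3, so γ−1 = 2/3.
T₁ = 18.6 °C = 291.8 K.
T₂ = 291.8 × (9.12/0.374)^(2/3) = 2453 K.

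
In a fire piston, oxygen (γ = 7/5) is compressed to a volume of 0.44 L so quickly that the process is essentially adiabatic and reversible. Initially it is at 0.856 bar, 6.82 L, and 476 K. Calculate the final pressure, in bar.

P₂ ≈ 39.7 bar

Adiabatic: P₁V₁^γ = P₂V₂^γ ⇒ P₂ = P₁ (V₁/V₂)^γ.
P₂ = 0.856 × (6.82/0.44)^(7/5) = 39.71 bar.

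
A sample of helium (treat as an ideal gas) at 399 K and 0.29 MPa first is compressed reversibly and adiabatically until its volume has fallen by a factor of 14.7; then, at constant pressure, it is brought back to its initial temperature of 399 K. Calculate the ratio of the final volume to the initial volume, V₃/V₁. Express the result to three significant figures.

V₃/V₁ ≈ 0.0113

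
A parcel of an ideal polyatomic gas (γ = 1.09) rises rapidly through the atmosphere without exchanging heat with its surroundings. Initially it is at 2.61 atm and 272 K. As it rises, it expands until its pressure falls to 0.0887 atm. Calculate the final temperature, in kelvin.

T₂ ≈ 206 K

Along an adiabat T P^((1−γ)/γ) is constant, so T₂ = T₁ (P₂/P₁)^((γ−1)/γ).
T₂ = 272 × (0.0887/2.61)^(0.0826) = 205.7 K.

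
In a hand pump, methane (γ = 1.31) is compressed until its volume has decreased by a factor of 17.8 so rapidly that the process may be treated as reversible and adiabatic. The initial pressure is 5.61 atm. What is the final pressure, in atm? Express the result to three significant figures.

P₂ ≈ 244 atm

Since PV^γ is constant along a reversible adiabat, P₂ = P₁ (V₁/V₂)^γ.
P₂ = 5.61 × 17.8^(1.31) = 243.8 atm.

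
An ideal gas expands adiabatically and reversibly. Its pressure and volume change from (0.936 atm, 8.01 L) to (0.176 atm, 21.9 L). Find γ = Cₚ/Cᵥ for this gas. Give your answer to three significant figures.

γ ≈ 1.66

PV^γ = const ⇒ γ = ln(P₂/P₁) / ln(V₁/V₂).
γ = ln(0.176/0.936) / ln(8.01/21.9) = 1.662.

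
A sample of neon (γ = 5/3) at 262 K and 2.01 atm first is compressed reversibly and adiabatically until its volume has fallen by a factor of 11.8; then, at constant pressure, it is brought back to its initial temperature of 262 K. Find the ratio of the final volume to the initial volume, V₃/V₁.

V₃/V₁ ≈ 0.0164

Adiabatic step: V₂/V₁ = 0.08475; T₂ = T₁·11.8^(2/3) = 1358 K.
Isobaric step: V₃/V₂ = T₃/T₂ = 262/1358.
V₃/V₁ = (V₂/V₁)(V₃/V₂) = 0.08475 × (262/1358) = 0.01635.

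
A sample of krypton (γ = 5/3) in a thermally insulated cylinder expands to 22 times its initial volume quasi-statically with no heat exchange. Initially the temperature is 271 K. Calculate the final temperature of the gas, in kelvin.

Adiabatic: T₁V₁^(γ−1) = T₂V₂^(γ−1) ⇒ T₂ = T₁ (V₁/V₂)^(γ−1).
T₂ = 271 × (1/22)^(2/3) = 34.52 K.

T₂ ≈ 34.5 K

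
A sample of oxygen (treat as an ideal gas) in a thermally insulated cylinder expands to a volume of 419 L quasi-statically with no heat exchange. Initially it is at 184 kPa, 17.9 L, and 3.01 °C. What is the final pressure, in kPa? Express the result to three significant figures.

Adiabatic: P₁V₁^γ = P₂V₂^γ ⇒ P₂ = P₁ (V₁/V₂)^γ.
γ = 7/5 for a diatomic ideal gas.
P₂ = 184 × (17.9/419)^(7/5) = 2.227 kPa.

P₂ ≈ 2.23 kPa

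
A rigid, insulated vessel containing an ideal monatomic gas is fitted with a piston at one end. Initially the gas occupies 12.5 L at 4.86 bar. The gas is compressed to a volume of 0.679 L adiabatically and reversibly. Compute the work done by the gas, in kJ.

W ≈ -54.4 kJ

γ = 5/3 for a monatomic ideal gas.
P₂ = P₁(V₁/V₂)^γ = 4.86×(12.5/0.679)^(5/3) = 623.8 bar.
For a reversible adiabat, W_by_gas = (P₁V₁ − P₂V₂)/(γ−1).
W_by = (486000×0.0125 − 6.238×10^7×0.000679) / (2/3) = -54420 J.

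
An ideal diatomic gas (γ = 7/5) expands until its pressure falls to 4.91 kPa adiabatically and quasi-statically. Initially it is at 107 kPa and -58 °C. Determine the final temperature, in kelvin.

T₂ ≈ 89.2 K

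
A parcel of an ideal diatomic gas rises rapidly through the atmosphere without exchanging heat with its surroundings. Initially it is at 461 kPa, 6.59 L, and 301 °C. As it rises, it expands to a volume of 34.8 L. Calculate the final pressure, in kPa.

P₂ ≈ 44.9 kPa

Since PV^γ is constant along a reversible adiabat, P₂ = P₁ (V₁/V₂)^γ.
γ = 7/5 for a diatomic ideal gas.
P₂ = 461 × (6.59/34.8)^(7/5) = 44.87 kPa.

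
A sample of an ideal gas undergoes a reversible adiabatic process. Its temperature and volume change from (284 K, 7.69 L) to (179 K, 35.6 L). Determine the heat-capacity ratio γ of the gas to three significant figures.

TV^(γ−1) = const ⇒ γ − 1 = ln(T₂/T₁) / ln(V₁/V₂).
γ = 1 + ln(179/284) / ln(7.69/35.6) = 1.301.

γ ≈ 1.30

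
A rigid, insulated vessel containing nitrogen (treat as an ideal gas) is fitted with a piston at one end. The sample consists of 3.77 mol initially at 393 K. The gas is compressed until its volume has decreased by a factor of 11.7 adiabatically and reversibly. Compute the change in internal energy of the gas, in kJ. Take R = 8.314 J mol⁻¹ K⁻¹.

Adiabatic: T₁V₁^(γ−1) = T₂V₂^(γ−1) ⇒ T₂ = T₁ (V₁/V₂)^(γ−1).
γ = 7/5 for a diatomic ideal gas, so γ−1 = 2/5.
T₂ = 393 × 11.7^(2/5) = 1051 K.
Q = 0, so ΔU = W_on_gas = nCᵥΔT with Cᵥ = R/(γ−1) = 20.79 J/(mol·K).
ΔU = 3.77 × 20.79 × (1051 − 393) = 51570 J.

ΔU ≈ 51.6 kJ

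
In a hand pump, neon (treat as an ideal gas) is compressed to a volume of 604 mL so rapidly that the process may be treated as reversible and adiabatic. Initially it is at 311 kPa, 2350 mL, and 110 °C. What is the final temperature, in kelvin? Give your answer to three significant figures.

T₂ ≈ 948 K

Adiabatic: T₁V₁^(γ−1) = T₂V₂^(γ−1) ⇒ T₂ = T₁ (V₁/V₂)^(γ−1).
γ = 5/3 for a monatomic ideal gas.
T₁ = 110 °C = 383.1 K.
T₂ = 383.1 × (2350/604)^(2/3) = 947.8 K.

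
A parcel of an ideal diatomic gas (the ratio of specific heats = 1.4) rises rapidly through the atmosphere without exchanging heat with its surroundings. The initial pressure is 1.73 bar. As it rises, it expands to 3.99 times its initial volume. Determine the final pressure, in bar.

Since PV^γ is constant along a reversible adiabat, P₂ = P₁ (V₁/V₂)^γ.
P₂ = 1.73 × (1/3.99)^(1.4) = 0.2493 bar.

P₂ ≈ 0.249 bar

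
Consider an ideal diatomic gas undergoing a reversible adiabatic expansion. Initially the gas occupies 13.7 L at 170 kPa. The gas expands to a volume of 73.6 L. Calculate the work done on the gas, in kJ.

W ≈ -2.85 kJ

γ = 7/5 for a diatomic ideal gas.
P₂ = P₁(V₁/V₂)^γ = 170×(13.7/73.6)^(7/5) = 16.15 kPa.
For a reversible adiabat, W_by_gas = (P₁V₁ − P₂V₂)/(γ−1).
W_by = (170000×0.0137 − 16150×0.0736) / (2/5) = 2851 J.
W_on_gas = −W_by = -2851 J.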